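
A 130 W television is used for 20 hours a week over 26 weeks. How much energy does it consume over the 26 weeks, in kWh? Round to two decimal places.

Runtime = 20 h/week × 26 weeks = 520 h
Energy = 0.13 kW × 520 h = 67.6 kWh

67.60 kWh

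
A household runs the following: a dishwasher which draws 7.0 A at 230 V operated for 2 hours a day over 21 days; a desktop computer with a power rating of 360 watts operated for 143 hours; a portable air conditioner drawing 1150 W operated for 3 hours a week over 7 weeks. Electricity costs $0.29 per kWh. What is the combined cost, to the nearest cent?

dishwasher: Power = 7.0 A × 230 V = 1610 W = 1.61 kW
dishwasher: Runtime = 2 h/day × 21 days = 42 h
dishwasher: 1.61 kW × 42 h = 67.62 kWh
desktop computer: 0.36 kW × 143 h = 51.48 kWh
portable air conditioner: Runtime = 3 h/week × 7 weeks = 21 h
portable air conditioner: 1.15 kW × 21 h = 24.15 kWh
Total energy = 143.25 kWh
Cost = 143.25 × $0.29 = $41.54

$41.54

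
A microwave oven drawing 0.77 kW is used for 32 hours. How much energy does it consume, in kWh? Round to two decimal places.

24.64 kWh

Energy = 0.77 kW × 32 h = 24.64 kWh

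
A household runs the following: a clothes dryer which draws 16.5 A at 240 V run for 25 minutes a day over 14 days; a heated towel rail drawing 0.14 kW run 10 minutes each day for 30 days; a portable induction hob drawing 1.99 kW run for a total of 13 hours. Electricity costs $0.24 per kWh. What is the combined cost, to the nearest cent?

clothes dryer: Power = 16.5 A × 240 V = 3960 W = 3.96 kW
clothes dryer: Runtime = 25 min × 14 = 350 min = 5.833333… h
clothes dryer: 3.96 kW × 5.833333… h = 23.1 kWh
heated towel rail: Runtime = 10 min × 30 = 300 min = 5 h
heated towel rail: 0.14 kW × 5 h = 0.7 kWh
portable induction hob: 1.99 kW × 13 h = 25.87 kWh
Total energy = 49.67 kWh
Cost = 49.67 × $0.24 = $11.92

$11.92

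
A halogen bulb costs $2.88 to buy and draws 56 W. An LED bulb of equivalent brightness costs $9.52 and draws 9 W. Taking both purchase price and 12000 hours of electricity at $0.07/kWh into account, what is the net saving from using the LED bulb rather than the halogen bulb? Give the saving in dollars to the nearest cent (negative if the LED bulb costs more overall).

$32.84

halogen bulb: $2.88 + (56/1000) kW × 12000 h × $0.07 = $2.88 + $47.04 = $49.92
LED bulb: $9.52 + (9/1000) kW × 12000 h × $0.07 = $9.52 + $7.56 = $17.08
Saving = $49.92 − $17.08 = $32.84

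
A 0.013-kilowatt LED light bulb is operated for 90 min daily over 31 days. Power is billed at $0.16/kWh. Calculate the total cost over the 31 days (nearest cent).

$0.10

Runtime = 90 min × 31 = 2790 min = 46.5 h
Energy = 0.013 kW × 46.5 h = 0.6045 kWh
Cost = 0.6045 kWh × $0.16/kWh = $0.10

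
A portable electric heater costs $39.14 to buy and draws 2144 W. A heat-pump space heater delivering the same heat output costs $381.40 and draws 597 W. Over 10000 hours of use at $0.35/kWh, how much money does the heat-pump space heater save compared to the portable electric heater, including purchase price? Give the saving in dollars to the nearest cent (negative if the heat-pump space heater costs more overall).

portable electric heater: $39.14 + (2144/1000) kW × 10000 h × $0.35 = $39.14 + $7504 = $7543.14
heat-pump space heater: $381.40 + (597/1000) kW × 10000 h × $0.35 = $381.40 + $2089.5 = $2470.9
Saving = $7543.14 − $2470.9 = $5072.24

$5072.24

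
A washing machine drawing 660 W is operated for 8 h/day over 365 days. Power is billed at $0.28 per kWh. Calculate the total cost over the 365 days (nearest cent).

$539.62

Runtime = 8 h/day × 365 days = 2920 h
Energy = 0.66 kW × 2920 h = 1927.2 kWh
Cost = 1927.2 kWh × $0.28/kWh = $539.62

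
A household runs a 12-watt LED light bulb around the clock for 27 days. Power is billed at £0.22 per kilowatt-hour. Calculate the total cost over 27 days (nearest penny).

Runtime = 24 h × 27 = 648 h
Energy = 0.012 kW × 648 h = 7.776 kWh
Cost = 7.776 kWh × £0.22/kWh = £1.71

£1.71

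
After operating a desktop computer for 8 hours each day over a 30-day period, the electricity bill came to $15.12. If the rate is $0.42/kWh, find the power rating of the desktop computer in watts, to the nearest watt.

Energy = $15.12 ÷ $0.42/kWh = 36 kWh
Runtime = 8 h/day × 30 days = 240 h
Power = 36 kWh ÷ 240 h = 0.15 kW = 150 W

150 W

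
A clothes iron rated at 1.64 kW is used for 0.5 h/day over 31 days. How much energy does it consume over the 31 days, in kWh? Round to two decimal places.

Runtime = 0.5 h/day × 31 days = 15.5 h
Energy = 1.64 kW × 15.5 h = 25.42 kWh

25.42 kWh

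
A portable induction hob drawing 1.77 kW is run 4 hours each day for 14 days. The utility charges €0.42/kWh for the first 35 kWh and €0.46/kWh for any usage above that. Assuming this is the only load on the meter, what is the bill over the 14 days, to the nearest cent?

Runtime = 4 h/day × 14 days = 56 h
Energy = 1.77 kW × 56 h = 99.12 kWh
Tier 1 (0–35 kWh): 35 × €0.42 = €14.7
Above 35 kWh: 64.12 × €0.46 = €29.4952
Bill = €44.20

€44.20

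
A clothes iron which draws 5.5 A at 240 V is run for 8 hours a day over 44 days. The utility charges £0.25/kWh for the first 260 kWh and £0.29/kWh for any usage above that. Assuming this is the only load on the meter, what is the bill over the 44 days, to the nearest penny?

Power = 5.5 A × 240 V = 1320 W = 1.32 kW
Runtime = 8 h/day × 44 days = 352 h
Energy = 1.32 kW × 352 h = 464.64 kWh
Tier 1 (0–260 kWh): 260 × £0.25 = £65
Above 260 kWh: 204.64 × £0.29 = £59.3456
Bill = £124.35

£124.35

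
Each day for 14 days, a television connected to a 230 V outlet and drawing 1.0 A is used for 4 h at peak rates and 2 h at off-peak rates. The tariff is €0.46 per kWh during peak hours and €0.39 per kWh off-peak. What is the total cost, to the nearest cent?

€8.44

Power = 1.0 A × 230 V = 230 W = 0.23 kW
Peak energy = 0.23 kW × 4 h × 14 = 12.88 kWh
Off-peak energy = 0.23 kW × 2 h × 14 = 6.44 kWh
Cost = 12.88 × €0.46 + 6.44 × €0.39 = €5.9248 + €2.5116 = €8.44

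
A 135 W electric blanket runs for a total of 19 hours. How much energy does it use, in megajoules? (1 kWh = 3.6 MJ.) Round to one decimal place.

9.2 MJ

Energy = 0.135 kW × 19 h = 2.565 kWh
= 2.565 × 3.6 MJ = 9.2 MJ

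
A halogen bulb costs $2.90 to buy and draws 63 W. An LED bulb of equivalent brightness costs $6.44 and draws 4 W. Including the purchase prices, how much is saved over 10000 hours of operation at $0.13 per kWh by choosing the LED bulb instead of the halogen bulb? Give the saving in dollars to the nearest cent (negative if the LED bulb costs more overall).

$73.16

halogen bulb: $2.90 + (63/1000) kW × 10000 h × $0.13 = $2.90 + $81.9 = $84.8
LED bulb: $6.44 + (4/1000) kW × 10000 h × $0.13 = $6.44 + $5.2 = $11.64
Saving = $84.8 − $11.64 = $73.16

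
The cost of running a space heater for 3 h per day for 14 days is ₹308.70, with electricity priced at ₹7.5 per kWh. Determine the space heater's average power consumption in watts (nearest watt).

Energy = ₹308.70 ÷ ₹7.5/kWh = 41.16 kWh
Runtime = 3 h/day × 14 days = 42 h
Power = 41.16 kWh ÷ 42 h = 0.98 kW = 980 W

980 W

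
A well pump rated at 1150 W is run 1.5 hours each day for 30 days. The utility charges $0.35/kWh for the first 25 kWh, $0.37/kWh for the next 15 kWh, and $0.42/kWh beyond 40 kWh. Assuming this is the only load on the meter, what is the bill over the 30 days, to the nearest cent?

$19.24

Runtime = 1.5 h/day × 30 days = 45 h
Energy = 1.15 kW × 45 h = 51.75 kWh
Tier 1 (0–25 kWh): 25 × $0.35 = $8.75
Tier 2 (25–40 kWh): 15 × $0.37 = $5.55
Above 40 kWh: 11.75 × $0.42 = $4.935
Bill = $19.24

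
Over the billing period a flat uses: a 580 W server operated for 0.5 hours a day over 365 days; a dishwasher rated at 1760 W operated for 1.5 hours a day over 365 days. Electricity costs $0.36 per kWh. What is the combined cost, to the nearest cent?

server: Runtime = 0.5 h/day × 365 days = 182.5 h
server: 0.58 kW × 182.5 h = 105.85 kWh
dishwasher: Runtime = 1.5 h/day × 365 days = 547.5 h
dishwasher: 1.76 kW × 547.5 h = 963.6 kWh
Total energy = 1069.45 kWh
Cost = 1069.45 × $0.36 = $385.00

$385.00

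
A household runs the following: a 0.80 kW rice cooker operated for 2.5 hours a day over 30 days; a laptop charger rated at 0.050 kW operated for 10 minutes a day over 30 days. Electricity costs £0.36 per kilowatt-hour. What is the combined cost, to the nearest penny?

rice cooker: Runtime = 2.5 h/day × 30 days = 75 h
rice cooker: 0.8 kW × 75 h = 60 kWh
laptop charger: Runtime = 10 min × 30 = 300 min = 5 h
laptop charger: 0.05 kW × 5 h = 0.25 kWh
Total energy = 60.25 kWh
Cost = 60.25 × £0.36 = £21.69

£21.69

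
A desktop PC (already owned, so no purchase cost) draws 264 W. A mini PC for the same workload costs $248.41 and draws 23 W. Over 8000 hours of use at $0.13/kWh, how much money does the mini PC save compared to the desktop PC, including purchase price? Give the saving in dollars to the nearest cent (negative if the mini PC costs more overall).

$2.23

desktop PC: $0.00 + (264/1000) kW × 8000 h × $0.13 = $0.00 + $274.56 = $274.56
mini PC: $248.41 + (23/1000) kW × 8000 h × $0.13 = $248.41 + $23.92 = $272.33
Saving = $274.56 − $272.33 = $2.23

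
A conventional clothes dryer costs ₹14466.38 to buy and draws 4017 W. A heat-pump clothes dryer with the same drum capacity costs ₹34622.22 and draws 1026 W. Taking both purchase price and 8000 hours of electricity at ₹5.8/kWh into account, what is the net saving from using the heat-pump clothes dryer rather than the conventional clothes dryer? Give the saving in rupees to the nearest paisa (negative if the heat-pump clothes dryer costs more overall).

conventional clothes dryer: ₹14466.38 + (4017/1000) kW × 8000 h × ₹5.8 = ₹14466.38 + ₹186388.8 = ₹200855.18
heat-pump clothes dryer: ₹34622.22 + (1026/1000) kW × 8000 h × ₹5.8 = ₹34622.22 + ₹47606.4 = ₹82228.62
Saving = ₹200855.18 − ₹82228.62 = ₹118626.56

₹118626.56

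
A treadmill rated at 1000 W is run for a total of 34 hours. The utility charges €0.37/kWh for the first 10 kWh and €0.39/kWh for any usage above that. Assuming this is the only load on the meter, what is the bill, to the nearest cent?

Energy = 1 kW × 34 h = 34 kWh
Tier 1 (0–10 kWh): 10 × €0.37 = €3.7
Above 10 kWh: 24 × €0.39 = €9.36
Bill = €13.06

€13.06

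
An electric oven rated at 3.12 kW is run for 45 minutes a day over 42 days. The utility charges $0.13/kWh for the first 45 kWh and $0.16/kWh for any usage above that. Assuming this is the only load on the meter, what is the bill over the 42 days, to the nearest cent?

Runtime = 45 min × 42 = 1890 min = 31.5 h
Energy = 3.12 kW × 31.5 h = 98.28 kWh
Tier 1 (0–45 kWh): 45 × $0.13 = $5.85
Above 45 kWh: 53.28 × $0.16 = $8.5248
Bill = $14.37

$14.37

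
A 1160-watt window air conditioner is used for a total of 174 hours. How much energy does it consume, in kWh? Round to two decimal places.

Energy = 1.16 kW × 174 h = 201.84 kWh

201.84 kWh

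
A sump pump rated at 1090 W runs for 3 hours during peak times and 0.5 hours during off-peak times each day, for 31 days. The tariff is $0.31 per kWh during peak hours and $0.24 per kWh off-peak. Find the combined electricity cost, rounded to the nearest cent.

Peak energy = 1.09 kW × 3 h × 31 = 101.37 kWh
Off-peak energy = 1.09 kW × 0.5 h × 31 = 16.895 kWh
Cost = 101.37 × $0.31 + 16.895 × $0.24 = $31.4247 + $4.0548 = $35.48

$35.48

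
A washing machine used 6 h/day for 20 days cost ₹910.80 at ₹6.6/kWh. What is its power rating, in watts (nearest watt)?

1150 W

Energy = ₹910.80 ÷ ₹6.6/kWh = 138 kWh
Runtime = 6 h/day × 20 days = 120 h
Power = 138 kWh ÷ 120 h = 1.15 kW = 1150 W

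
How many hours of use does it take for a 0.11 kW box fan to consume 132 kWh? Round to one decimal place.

Hours = 132 kWh ÷ 0.11 kW = 1200.0 h

1200.0 h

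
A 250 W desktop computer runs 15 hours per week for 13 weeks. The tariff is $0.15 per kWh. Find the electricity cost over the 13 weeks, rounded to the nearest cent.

Runtime = 15 h/week × 13 weeks = 195 h
Energy = 0.25 kW × 195 h = 48.75 kWh
Cost = 48.75 kWh × $0.15/kWh = $7.31

$7.31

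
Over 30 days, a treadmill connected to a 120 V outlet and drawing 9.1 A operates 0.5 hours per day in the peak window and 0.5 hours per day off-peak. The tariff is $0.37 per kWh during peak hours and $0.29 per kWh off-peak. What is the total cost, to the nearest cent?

$10.81

Power = 9.1 A × 120 V = 1092 W = 1.092 kW
Peak energy = 1.092 kW × 0.5 h × 30 = 16.38 kWh
Off-peak energy = 1.092 kW × 0.5 h × 30 = 16.38 kWh
Cost = 16.38 × $0.37 + 16.38 × $0.29 = $6.0606 + $4.7502 = $10.81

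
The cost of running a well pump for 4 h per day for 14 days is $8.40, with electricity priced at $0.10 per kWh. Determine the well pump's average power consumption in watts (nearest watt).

Energy = $8.40 ÷ $0.10/kWh = 84 kWh
Runtime = 4 h/day × 14 days = 56 h
Power = 84 kWh ÷ 56 h = 1.5 kW = 1500 W

1500 W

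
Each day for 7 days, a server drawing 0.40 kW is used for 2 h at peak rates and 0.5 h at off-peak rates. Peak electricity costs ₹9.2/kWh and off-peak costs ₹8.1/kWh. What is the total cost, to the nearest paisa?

Peak energy = 0.4 kW × 2 h × 7 = 5.6 kWh
Off-peak energy = 0.4 kW × 0.5 h × 7 = 1.4 kWh
Cost = 5.6 × ₹9.2 + 1.4 × ₹8.1 = ₹51.52 + ₹11.34 = ₹62.86

₹62.86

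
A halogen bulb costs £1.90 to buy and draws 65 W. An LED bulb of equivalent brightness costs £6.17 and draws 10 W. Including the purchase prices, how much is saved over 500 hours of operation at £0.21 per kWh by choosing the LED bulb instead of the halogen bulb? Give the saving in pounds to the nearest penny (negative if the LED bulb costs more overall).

£1.51

halogen bulb: £1.90 + (65/1000) kW × 500 h × £0.21 = £1.90 + £6.825 = £8.725
LED bulb: £6.17 + (10/1000) kW × 500 h × £0.21 = £6.17 + £1.05 = £7.22
Saving = £8.725 − £7.22 = £1.505 → £1.51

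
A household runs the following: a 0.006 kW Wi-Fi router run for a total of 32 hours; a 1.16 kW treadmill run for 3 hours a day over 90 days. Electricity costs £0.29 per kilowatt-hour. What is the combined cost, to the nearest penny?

£90.88

Wi-Fi router: 0.006 kW × 32 h = 0.192 kWh
treadmill: Runtime = 3 h/day × 90 days = 270 h
treadmill: 1.16 kW × 270 h = 313.2 kWh
Total energy = 313.392 kWh
Cost = 313.392 × £0.29 = £90.88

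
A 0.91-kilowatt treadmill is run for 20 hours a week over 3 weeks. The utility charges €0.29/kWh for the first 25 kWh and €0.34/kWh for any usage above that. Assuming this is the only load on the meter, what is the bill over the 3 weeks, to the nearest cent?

€17.31

Runtime = 20 h/week × 3 weeks = 60 h
Energy = 0.91 kW × 60 h = 54.6 kWh
Tier 1 (0–25 kWh): 25 × €0.29 = €7.25
Above 25 kWh: 29.6 × €0.34 = €10.064
Bill = €17.31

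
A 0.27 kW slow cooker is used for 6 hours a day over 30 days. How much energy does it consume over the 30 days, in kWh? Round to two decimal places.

Runtime = 6 h/day × 30 days = 180 h
Energy = 0.27 kW × 180 h = 48.6 kWh

48.60 kWh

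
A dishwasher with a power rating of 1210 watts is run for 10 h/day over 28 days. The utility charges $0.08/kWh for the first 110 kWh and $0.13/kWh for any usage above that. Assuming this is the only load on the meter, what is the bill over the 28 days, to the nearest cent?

$38.54

Runtime = 10 h/day × 28 days = 280 h
Energy = 1.21 kW × 280 h = 338.8 kWh
Tier 1 (0–110 kWh): 110 × $0.08 = $8.8
Above 110 kWh: 228.8 × $0.13 = $29.744
Bill = $38.54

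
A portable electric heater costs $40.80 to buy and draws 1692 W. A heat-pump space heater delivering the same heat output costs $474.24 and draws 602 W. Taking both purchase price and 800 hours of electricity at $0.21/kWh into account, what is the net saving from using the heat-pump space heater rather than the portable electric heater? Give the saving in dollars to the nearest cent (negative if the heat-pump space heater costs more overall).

-$250.32

portable electric heater: $40.80 + (1692/1000) kW × 800 h × $0.21 = $40.80 + $284.256 = $325.056
heat-pump space heater: $474.24 + (602/1000) kW × 800 h × $0.21 = $474.24 + $101.136 = $575.376
Saving = $325.056 − $575.376 = −$250.32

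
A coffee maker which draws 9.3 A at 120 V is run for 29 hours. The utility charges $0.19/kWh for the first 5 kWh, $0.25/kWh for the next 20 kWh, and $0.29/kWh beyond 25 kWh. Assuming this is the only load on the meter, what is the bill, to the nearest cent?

Power = 9.3 A × 120 V = 1116 W = 1.116 kW
Energy = 1.116 kW × 29 h = 32.364 kWh
Tier 1 (0–5 kWh): 5 × $0.19 = $0.95
Tier 2 (5–25 kWh): 20 × $0.25 = $5
Above 25 kWh: 7.364 × $0.29 = $2.13556
Bill = $8.09

$8.09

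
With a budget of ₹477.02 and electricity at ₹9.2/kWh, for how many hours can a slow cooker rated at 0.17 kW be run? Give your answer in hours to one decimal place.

305.0 h

Energy available = ₹477.02 ÷ ₹9.2/kWh = 51.85 kWh
Hours = 51.85 kWh ÷ 0.17 kW = 305.0 h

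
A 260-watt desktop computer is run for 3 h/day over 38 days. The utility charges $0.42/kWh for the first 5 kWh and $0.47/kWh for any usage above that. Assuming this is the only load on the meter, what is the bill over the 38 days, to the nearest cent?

$13.68

Runtime = 3 h/day × 38 days = 114 h
Energy = 0.26 kW × 114 h = 29.64 kWh
Tier 1 (0–5 kWh): 5 × $0.42 = $2.1
Above 5 kWh: 24.64 × $0.47 = $11.5808
Bill = $13.68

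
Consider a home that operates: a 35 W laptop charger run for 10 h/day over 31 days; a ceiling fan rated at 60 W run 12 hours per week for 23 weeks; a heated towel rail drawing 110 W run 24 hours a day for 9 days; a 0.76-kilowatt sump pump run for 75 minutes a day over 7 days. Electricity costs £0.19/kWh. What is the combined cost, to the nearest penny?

laptop charger: Runtime = 10 h/day × 31 days = 310 h
laptop charger: 0.035 kW × 310 h = 10.85 kWh
ceiling fan: Runtime = 12 h/week × 23 weeks = 276 h
ceiling fan: 0.06 kW × 276 h = 16.56 kWh
heated towel rail: Runtime = 24 h × 9 = 216 h
heated towel rail: 0.11 kW × 216 h = 23.76 kWh
sump pump: Runtime = 75 min × 7 = 525 min = 8.75 h
sump pump: 0.76 kW × 8.75 h = 6.65 kWh
Total energy = 57.82 kWh
Cost = 57.82 × £0.19 = £10.99

£10.99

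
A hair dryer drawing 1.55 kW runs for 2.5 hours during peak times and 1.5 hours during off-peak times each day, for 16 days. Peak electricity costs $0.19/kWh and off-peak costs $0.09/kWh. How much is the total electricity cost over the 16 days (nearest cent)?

$15.13

Peak energy = 1.55 kW × 2.5 h × 16 = 62 kWh
Off-peak energy = 1.55 kW × 1.5 h × 16 = 37.2 kWh
Cost = 62 × $0.19 + 37.2 × $0.09 = $11.78 + $3.348 = $15.13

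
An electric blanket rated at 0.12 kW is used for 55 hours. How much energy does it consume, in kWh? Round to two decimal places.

Energy = 0.12 kW × 55 h = 6.6 kWh

6.60 kWh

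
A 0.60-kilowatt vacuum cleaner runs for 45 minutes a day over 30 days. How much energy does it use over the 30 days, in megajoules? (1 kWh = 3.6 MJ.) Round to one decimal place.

Runtime = 45 min × 30 = 1350 min = 22.5 h
Energy = 0.6 kW × 22.5 h = 13.5 kWh
= 13.5 × 3.6 MJ = 48.6 MJ

48.6 MJ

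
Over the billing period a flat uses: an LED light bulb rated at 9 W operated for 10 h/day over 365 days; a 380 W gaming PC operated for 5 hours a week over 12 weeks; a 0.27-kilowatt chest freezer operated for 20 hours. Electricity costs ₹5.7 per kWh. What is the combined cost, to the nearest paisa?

₹347.99

LED light bulb: Runtime = 10 h/day × 365 days = 3650 h
LED light bulb: 0.009 kW × 3650 h = 32.85 kWh
gaming PC: Runtime = 5 h/week × 12 weeks = 60 h
gaming PC: 0.38 kW × 60 h = 22.8 kWh
chest freezer: 0.27 kW × 20 h = 5.4 kWh
Total energy = 61.05 kWh
Cost = 61.05 × ₹5.7 = ₹347.99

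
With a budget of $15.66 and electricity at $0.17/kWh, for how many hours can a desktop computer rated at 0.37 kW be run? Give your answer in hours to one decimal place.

Energy available = $15.66 ÷ $0.17/kWh = 92.1176 kWh
Hours = 92.1176 kWh ÷ 0.37 kW = 249.0 h

249.0 h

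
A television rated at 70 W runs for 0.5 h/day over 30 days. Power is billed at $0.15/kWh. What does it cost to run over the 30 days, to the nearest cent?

Runtime = 0.5 h/day × 30 days = 15 h
Energy = 0.07 kW × 15 h = 1.05 kWh
Cost = 1.05 kWh × $0.15/kWh = $0.16

$0.16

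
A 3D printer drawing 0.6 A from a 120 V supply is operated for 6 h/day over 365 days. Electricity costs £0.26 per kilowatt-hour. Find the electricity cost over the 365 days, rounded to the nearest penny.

Power = 0.6 A × 120 V = 72 W = 0.072 kW
Runtime = 6 h/day × 365 days = 2190 h
Energy = 0.072 kW × 2190 h = 157.68 kWh
Cost = 157.68 kWh × £0.26/kWh = £41.00

£41.00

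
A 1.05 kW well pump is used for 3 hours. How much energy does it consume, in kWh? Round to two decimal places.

3.15 kWh

Energy = 1.05 kW × 3 h = 3.15 kWh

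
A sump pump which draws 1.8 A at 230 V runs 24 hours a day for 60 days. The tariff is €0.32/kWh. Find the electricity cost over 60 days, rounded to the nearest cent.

Power = 1.8 A × 230 V = 414 W = 0.414 kW
Runtime = 24 h × 60 = 1440 h
Energy = 0.414 kW × 1440 h = 596.16 kWh
Cost = 596.16 kWh × €0.32/kWh = €190.77

€190.77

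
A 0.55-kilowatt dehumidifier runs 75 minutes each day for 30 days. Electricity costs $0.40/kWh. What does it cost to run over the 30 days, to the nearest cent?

Runtime = 75 min × 30 = 2250 min = 37.5 h
Energy = 0.55 kW × 37.5 h = 20.625 kWh
Cost = 20.625 kWh × $0.40/kWh = $8.25

$8.25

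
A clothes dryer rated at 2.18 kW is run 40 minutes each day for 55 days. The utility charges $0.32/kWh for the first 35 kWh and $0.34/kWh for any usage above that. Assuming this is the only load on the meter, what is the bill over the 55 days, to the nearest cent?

Runtime = 40 min × 55 = 2200 min = 36.666666… h
Energy = 2.18 kW × 36.666666… h = 79.933333… kWh
Tier 1 (0–35 kWh): 35 × $0.32 = $11.2
Above 35 kWh: 44.933333… × $0.34 = $15.277333…
Bill = $26.48

$26.48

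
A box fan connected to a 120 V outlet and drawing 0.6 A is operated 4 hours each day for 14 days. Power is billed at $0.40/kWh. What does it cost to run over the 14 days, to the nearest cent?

Power = 0.6 A × 120 V = 72 W = 0.072 kW
Runtime = 4 h/day × 14 days = 56 h
Energy = 0.072 kW × 56 h = 4.032 kWh
Cost = 4.032 kWh × $0.40/kWh = $1.61

$1.61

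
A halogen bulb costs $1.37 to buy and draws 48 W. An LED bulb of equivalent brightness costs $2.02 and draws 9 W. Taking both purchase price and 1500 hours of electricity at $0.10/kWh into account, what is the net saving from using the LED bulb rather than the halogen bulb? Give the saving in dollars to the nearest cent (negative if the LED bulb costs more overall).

$5.20

halogen bulb: $1.37 + (48/1000) kW × 1500 h × $0.10 = $1.37 + $7.2 = $8.57
LED bulb: $2.02 + (9/1000) kW × 1500 h × $0.10 = $2.02 + $1.35 = $3.37
Saving = $8.57 − $3.37 = $5.2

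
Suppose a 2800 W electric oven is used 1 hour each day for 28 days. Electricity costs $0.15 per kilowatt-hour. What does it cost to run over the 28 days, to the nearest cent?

Runtime = 1 h/day × 28 days = 28 h
Energy = 2.8 kW × 28 h = 78.4 kWh
Cost = 78.4 kWh × $0.15/kWh = $11.76

$11.76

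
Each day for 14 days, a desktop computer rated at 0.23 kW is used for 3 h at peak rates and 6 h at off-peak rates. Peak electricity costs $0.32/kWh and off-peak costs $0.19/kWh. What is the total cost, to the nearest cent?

Peak energy = 0.23 kW × 3 h × 14 = 9.66 kWh
Off-peak energy = 0.23 kW × 6 h × 14 = 19.32 kWh
Cost = 9.66 × $0.32 + 19.32 × $0.19 = $3.0912 + $3.6708 = $6.76

$6.76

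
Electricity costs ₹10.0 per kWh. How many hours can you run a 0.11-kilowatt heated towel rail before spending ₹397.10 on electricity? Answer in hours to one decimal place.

361.0 h

Energy available = ₹397.10 ÷ ₹10.0/kWh = 39.71 kWh
Hours = 39.71 kWh ÷ 0.11 kW = 361.0 h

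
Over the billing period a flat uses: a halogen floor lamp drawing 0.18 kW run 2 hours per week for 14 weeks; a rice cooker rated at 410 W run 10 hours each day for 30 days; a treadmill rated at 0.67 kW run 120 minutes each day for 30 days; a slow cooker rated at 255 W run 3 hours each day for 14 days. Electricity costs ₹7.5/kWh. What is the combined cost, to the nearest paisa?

halogen floor lamp: Runtime = 2 h/week × 14 weeks = 28 h
halogen floor lamp: 0.18 kW × 28 h = 5.04 kWh
rice cooker: Runtime = 10 h/day × 30 days = 300 h
rice cooker: 0.41 kW × 300 h = 123 kWh
treadmill: Runtime = 120 min × 30 = 3600 min = 60 h
treadmill: 0.67 kW × 60 h = 40.2 kWh
slow cooker: Runtime = 3 h/day × 14 days = 42 h
slow cooker: 0.255 kW × 42 h = 10.71 kWh
Total energy = 178.95 kWh
Cost = 178.95 × ₹7.5 = ₹1342.13

₹1342.13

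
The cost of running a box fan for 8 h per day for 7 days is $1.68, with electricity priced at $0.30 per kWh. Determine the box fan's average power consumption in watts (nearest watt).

100 W

Energy = $1.68 ÷ $0.30/kWh = 5.6 kWh
Runtime = 8 h/day × 7 days = 56 h
Power = 5.6 kWh ÷ 56 h = 0.1 kW = 100 W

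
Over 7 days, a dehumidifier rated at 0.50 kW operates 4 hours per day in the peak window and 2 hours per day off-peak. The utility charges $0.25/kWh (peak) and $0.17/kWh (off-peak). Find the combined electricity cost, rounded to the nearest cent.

$4.69

Peak energy = 0.5 kW × 4 h × 7 = 14 kWh
Off-peak energy = 0.5 kW × 2 h × 7 = 7 kWh
Cost = 14 × $0.25 + 7 × $0.17 = $3.5 + $1.19 = $4.69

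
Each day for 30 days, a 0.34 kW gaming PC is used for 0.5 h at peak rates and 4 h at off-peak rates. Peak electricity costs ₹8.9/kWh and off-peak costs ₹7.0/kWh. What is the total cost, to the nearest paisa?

₹330.99

Peak energy = 0.34 kW × 0.5 h × 30 = 5.1 kWh
Off-peak energy = 0.34 kW × 4 h × 30 = 40.8 kWh
Cost = 5.1 × ₹8.9 + 40.8 × ₹7.0 = ₹45.39 + ₹285.6 = ₹330.99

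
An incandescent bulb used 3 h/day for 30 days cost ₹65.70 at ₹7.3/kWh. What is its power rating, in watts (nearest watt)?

Energy = ₹65.70 ÷ ₹7.3/kWh = 9 kWh
Runtime = 3 h/day × 30 days = 90 h
Power = 9 kWh ÷ 90 h = 0.1 kW = 100 W

100 W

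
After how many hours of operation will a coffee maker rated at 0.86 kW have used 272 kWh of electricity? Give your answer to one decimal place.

316.3 h

Hours = 272 kWh ÷ 0.86 kW = 316.3 h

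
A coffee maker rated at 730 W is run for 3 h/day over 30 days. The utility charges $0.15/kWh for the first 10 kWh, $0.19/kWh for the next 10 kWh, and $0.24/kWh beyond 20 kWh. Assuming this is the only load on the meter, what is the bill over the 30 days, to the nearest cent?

$14.37

Runtime = 3 h/day × 30 days = 90 h
Energy = 0.73 kW × 90 h = 65.7 kWh
Tier 1 (0–10 kWh): 10 × $0.15 = $1.5
Tier 2 (10–20 kWh): 10 × $0.19 = $1.9
Above 20 kWh: 45.7 × $0.24 = $10.968
Bill = $14.37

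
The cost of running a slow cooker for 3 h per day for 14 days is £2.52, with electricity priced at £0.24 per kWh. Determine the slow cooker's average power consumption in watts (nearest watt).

Energy = £2.52 ÷ £0.24/kWh = 10.5 kWh
Runtime = 3 h/day × 14 days = 42 h
Power = 10.5 kWh ÷ 42 h = 0.25 kW = 250 W

250 W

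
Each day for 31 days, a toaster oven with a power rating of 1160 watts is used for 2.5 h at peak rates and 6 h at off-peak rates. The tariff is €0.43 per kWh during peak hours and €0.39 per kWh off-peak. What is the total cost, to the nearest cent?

Peak energy = 1.16 kW × 2.5 h × 31 = 89.9 kWh
Off-peak energy = 1.16 kW × 6 h × 31 = 215.76 kWh
Cost = 89.9 × €0.43 + 215.76 × €0.39 = €38.657 + €84.1464 = €122.80

€122.80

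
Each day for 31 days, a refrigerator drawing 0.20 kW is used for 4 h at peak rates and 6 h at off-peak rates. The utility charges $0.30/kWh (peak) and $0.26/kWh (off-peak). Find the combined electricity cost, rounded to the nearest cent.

$17.11

Peak energy = 0.2 kW × 4 h × 31 = 24.8 kWh
Off-peak energy = 0.2 kW × 6 h × 31 = 37.2 kWh
Cost = 24.8 × $0.30 + 37.2 × $0.26 = $7.44 + $9.672 = $17.11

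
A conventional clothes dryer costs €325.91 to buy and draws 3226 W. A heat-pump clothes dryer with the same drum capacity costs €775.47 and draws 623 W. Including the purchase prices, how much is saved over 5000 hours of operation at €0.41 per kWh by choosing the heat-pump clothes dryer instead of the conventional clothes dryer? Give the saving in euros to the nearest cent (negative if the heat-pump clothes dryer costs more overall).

€4886.59

conventional clothes dryer: €325.91 + (3226/1000) kW × 5000 h × €0.41 = €325.91 + €6613.3 = €6939.21
heat-pump clothes dryer: €775.47 + (623/1000) kW × 5000 h × €0.41 = €775.47 + €1277.15 = €2052.62
Saving = €6939.21 − €2052.62 = €4886.59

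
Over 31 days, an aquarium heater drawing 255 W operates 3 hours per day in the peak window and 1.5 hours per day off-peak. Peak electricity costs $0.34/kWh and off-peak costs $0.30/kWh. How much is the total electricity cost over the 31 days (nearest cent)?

Peak energy = 0.255 kW × 3 h × 31 = 23.715 kWh
Off-peak energy = 0.255 kW × 1.5 h × 31 = 11.8575 kWh
Cost = 23.715 × $0.34 + 11.8575 × $0.30 = $8.0631 + $3.55725 = $11.62

$11.62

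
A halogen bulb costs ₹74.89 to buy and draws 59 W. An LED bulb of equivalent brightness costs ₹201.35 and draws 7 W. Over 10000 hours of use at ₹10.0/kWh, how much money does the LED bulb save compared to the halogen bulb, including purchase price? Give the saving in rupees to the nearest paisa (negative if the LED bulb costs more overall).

₹5073.54

halogen bulb: ₹74.89 + (59/1000) kW × 10000 h × ₹10.0 = ₹74.89 + ₹5900 = ₹5974.89
LED bulb: ₹201.35 + (7/1000) kW × 10000 h × ₹10.0 = ₹201.35 + ₹700 = ₹901.35
Saving = ₹5974.89 − ₹901.35 = ₹5073.54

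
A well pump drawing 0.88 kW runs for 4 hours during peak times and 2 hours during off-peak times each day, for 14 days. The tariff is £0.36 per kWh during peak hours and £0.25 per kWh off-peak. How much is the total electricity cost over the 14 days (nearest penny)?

Peak energy = 0.88 kW × 4 h × 14 = 49.28 kWh
Off-peak energy = 0.88 kW × 2 h × 14 = 24.64 kWh
Cost = 49.28 × £0.36 + 24.64 × £0.25 = £17.7408 + £6.16 = £23.90

£23.90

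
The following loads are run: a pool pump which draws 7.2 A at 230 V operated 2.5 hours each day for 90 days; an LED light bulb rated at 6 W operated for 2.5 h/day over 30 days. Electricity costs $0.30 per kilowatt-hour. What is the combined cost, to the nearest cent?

$111.92

pool pump: Power = 7.2 A × 230 V = 1656 W = 1.656 kW
pool pump: Runtime = 2.5 h/day × 90 days = 225 h
pool pump: 1.656 kW × 225 h = 372.6 kWh
LED light bulb: Runtime = 2.5 h/day × 30 days = 75 h
LED light bulb: 0.006 kW × 75 h = 0.45 kWh
Total energy = 373.05 kWh
Cost = 373.05 × $0.30 = $111.92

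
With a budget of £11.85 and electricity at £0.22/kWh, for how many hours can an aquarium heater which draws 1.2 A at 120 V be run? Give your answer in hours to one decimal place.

Power = 1.2 A × 120 V = 144 W = 0.144 kW
Energy available = £11.85 ÷ £0.22/kWh = 53.8636 kWh
Hours = 53.8636 kWh ÷ 0.144 kW = 374.1 h

374.1 h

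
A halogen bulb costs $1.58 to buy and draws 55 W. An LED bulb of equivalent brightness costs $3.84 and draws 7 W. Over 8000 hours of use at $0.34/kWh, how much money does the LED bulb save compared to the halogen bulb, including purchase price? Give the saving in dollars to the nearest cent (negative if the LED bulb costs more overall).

halogen bulb: $1.58 + (55/1000) kW × 8000 h × $0.34 = $1.58 + $149.6 = $151.18
LED bulb: $3.84 + (7/1000) kW × 8000 h × $0.34 = $3.84 + $19.04 = $22.88
Saving = $151.18 − $22.88 = $128.3

$128.30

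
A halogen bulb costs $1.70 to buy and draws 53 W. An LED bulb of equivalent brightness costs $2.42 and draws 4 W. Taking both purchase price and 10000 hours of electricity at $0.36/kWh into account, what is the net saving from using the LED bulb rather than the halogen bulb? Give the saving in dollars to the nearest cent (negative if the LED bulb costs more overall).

halogen bulb: $1.70 + (53/1000) kW × 10000 h × $0.36 = $1.70 + $190.8 = $192.5
LED bulb: $2.42 + (4/1000) kW × 10000 h × $0.36 = $2.42 + $14.4 = $16.82
Saving = $192.5 − $16.82 = $175.68

$175.68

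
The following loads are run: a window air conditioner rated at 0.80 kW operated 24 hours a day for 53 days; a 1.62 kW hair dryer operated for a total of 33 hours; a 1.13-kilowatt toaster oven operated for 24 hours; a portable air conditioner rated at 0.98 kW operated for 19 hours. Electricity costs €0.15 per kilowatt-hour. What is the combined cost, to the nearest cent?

€167.52

window air conditioner: Runtime = 24 h × 53 = 1272 h
window air conditioner: 0.8 kW × 1272 h = 1017.6 kWh
hair dryer: 1.62 kW × 33 h = 53.46 kWh
toaster oven: 1.13 kW × 24 h = 27.12 kWh
portable air conditioner: 0.98 kW × 19 h = 18.62 kWh
Total energy = 1116.8 kWh
Cost = 1116.8 × €0.15 = €167.52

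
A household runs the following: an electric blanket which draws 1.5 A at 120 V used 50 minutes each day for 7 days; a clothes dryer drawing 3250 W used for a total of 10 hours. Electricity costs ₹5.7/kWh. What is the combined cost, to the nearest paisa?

₹191.24

electric blanket: Power = 1.5 A × 120 V = 180 W = 0.18 kW
electric blanket: Runtime = 50 min × 7 = 350 min = 5.833333… h
electric blanket: 0.18 kW × 5.833333… h = 1.05 kWh
clothes dryer: 3.25 kW × 10 h = 32.5 kWh
Total energy = 33.55 kWh
Cost = 33.55 × ₹5.7 = ₹191.24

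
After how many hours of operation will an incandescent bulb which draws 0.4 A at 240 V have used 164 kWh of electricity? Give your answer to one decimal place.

1708.3 h

Power = 0.4 A × 240 V = 96 W = 0.096 kW
Hours = 164 kWh ÷ 0.096 kW = 1708.3 h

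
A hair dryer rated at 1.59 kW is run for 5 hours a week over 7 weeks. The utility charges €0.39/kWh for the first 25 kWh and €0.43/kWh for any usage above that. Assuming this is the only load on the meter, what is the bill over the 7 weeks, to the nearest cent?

€22.93

Runtime = 5 h/week × 7 weeks = 35 h
Energy = 1.59 kW × 35 h = 55.65 kWh
Tier 1 (0–25 kWh): 25 × €0.39 = €9.75
Above 25 kWh: 30.65 × €0.43 = €13.1795
Bill = €22.93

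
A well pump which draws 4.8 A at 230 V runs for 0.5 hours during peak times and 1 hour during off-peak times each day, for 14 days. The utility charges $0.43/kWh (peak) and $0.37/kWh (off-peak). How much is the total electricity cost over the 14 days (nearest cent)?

Power = 4.8 A × 230 V = 1104 W = 1.104 kW
Peak energy = 1.104 kW × 0.5 h × 14 = 7.728 kWh
Off-peak energy = 1.104 kW × 1 h × 14 = 15.456 kWh
Cost = 7.728 × $0.43 + 15.456 × $0.37 = $3.32304 + $5.71872 = $9.04

$9.04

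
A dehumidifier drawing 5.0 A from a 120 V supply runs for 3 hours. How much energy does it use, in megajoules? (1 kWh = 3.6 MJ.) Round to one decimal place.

Power = 5.0 A × 120 V = 600 W = 0.6 kW
Energy = 0.6 kW × 3 h = 1.8 kWh
= 1.8 × 3.6 MJ = 6.5 MJ

6.5 MJ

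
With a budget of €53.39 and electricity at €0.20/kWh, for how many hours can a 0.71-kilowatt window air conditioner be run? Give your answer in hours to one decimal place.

Energy available = €53.39 ÷ €0.20/kWh = 266.95 kWh
Hours = 266.95 kWh ÷ 0.71 kW = 376.0 h

376.0 h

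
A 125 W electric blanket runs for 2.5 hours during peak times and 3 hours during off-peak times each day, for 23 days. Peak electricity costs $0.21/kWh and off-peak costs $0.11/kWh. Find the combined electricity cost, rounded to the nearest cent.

$2.46

Peak energy = 0.125 kW × 2.5 h × 23 = 7.1875 kWh
Off-peak energy = 0.125 kW × 3 h × 23 = 8.625 kWh
Cost = 7.1875 × $0.21 + 8.625 × $0.11 = $1.509375 + $0.94875 = $2.46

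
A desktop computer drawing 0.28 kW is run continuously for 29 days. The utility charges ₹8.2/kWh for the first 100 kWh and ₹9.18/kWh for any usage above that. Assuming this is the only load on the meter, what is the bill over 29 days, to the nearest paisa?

Runtime = 24 h × 29 = 696 h
Energy = 0.28 kW × 696 h = 194.88 kWh
Tier 1 (0–100 kWh): 100 × ₹8.2 = ₹820
Above 100 kWh: 94.88 × ₹9.18 = ₹870.9984
Bill = ₹1691.00

₹1691.00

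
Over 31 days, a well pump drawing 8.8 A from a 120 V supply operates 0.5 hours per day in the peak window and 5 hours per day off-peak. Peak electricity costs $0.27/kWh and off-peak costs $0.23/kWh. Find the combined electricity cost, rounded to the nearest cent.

$42.07

Power = 8.8 A × 120 V = 1056 W = 1.056 kW
Peak energy = 1.056 kW × 0.5 h × 31 = 16.368 kWh
Off-peak energy = 1.056 kW × 5 h × 31 = 163.68 kWh
Cost = 16.368 × $0.27 + 163.68 × $0.23 = $4.41936 + $37.6464 = $42.07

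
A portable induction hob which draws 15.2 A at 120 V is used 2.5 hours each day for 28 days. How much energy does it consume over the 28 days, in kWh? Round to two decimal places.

127.68 kWh

Power = 15.2 A × 120 V = 1824 W = 1.824 kW
Runtime = 2.5 h/day × 28 days = 70 h
Energy = 1.824 kW × 70 h = 127.68 kWh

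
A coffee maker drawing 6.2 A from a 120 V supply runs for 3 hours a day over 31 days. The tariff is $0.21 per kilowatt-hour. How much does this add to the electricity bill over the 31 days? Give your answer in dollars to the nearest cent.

$14.53

Power = 6.2 A × 120 V = 744 W = 0.744 kW
Runtime = 3 h/day × 31 days = 93 h
Energy = 0.744 kW × 93 h = 69.192 kWh
Cost = 69.192 kWh × $0.21/kWh = $14.53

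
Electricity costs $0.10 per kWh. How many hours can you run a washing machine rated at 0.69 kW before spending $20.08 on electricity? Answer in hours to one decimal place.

291.0 h

Energy available = $20.08 ÷ $0.10/kWh = 200.8 kWh
Hours = 200.8 kWh ÷ 0.69 kW = 291.0 h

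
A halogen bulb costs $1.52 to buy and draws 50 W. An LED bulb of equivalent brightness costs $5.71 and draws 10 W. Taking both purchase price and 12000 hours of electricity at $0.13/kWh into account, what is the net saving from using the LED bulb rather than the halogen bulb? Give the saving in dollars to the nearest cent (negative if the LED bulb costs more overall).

halogen bulb: $1.52 + (50/1000) kW × 12000 h × $0.13 = $1.52 + $78 = $79.52
LED bulb: $5.71 + (10/1000) kW × 12000 h × $0.13 = $5.71 + $15.6 = $21.31
Saving = $79.52 − $21.31 = $58.21

$58.21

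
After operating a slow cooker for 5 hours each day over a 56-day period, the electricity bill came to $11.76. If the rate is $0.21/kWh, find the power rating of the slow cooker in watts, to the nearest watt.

Energy = $11.76 ÷ $0.21/kWh = 56 kWh
Runtime = 5 h/day × 56 days = 280 h
Power = 56 kWh ÷ 280 h = 0.2 kW = 200 W

200 W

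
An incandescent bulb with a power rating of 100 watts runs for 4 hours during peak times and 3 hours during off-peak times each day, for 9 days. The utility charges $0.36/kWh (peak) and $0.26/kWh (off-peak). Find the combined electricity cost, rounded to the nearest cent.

Peak energy = 0.1 kW × 4 h × 9 = 3.6 kWh
Off-peak energy = 0.1 kW × 3 h × 9 = 2.7 kWh
Cost = 3.6 × $0.36 + 2.7 × $0.26 = $1.296 + $0.702 = $2.00

$2.00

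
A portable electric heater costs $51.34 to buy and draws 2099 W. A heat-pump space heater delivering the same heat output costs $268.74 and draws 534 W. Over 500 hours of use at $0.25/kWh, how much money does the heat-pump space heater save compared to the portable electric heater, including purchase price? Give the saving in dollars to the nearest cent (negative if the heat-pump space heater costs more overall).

-$21.78

portable electric heater: $51.34 + (2099/1000) kW × 500 h × $0.25 = $51.34 + $262.375 = $313.715
heat-pump space heater: $268.74 + (534/1000) kW × 500 h × $0.25 = $268.74 + $66.75 = $335.49
Saving = $313.715 − $335.49 = −$21.775 → -$21.78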